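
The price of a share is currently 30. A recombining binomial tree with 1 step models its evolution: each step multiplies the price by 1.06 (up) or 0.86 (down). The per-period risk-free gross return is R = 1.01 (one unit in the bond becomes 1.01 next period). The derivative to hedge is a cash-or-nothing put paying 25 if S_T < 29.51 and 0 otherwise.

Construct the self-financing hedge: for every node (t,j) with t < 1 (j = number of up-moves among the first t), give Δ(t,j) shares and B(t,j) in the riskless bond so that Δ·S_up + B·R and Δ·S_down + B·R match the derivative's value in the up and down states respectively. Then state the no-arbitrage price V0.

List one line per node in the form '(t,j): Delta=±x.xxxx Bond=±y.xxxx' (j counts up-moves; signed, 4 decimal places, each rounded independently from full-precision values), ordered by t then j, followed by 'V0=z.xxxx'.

(0,0): Delta=-4.1667 Bond=131.1881
V0=6.1881

Since d<R<u, set p* = (R−d)/(u−d) = 0.7500; price each node as the discounted p*-expectation of its children.
Terminal values V(1,·): V(1,0)=25.0000, V(1,1)=0.0000
  t=0,j=0: stock 30.0000 → up 31.8000 (V=0.0000), down 25.8000 (V=25.0000). Price 6.1881; hedge Δ=-4.1667, bond B=131.1881.
Check: Δ(0,0)·S0 + B(0,0) = 6.1881 = V0.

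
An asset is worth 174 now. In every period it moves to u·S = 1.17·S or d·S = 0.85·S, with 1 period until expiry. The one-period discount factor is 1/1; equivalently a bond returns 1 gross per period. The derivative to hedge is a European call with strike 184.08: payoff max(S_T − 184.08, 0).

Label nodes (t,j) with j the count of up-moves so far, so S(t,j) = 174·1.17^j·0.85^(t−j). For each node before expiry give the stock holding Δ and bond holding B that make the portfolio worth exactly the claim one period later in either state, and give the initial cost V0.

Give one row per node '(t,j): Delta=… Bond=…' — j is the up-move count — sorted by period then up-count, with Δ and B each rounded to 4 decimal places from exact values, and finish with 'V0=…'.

Under the risk-neutral measure, an up-move has probability p* = (R−d)/(u−d) = 0.4688 and values discount at R = 1.
Terminal values V(1,·): V(1,0)=0.0000, V(1,1)=19.5000
Node (0,0) S=174.0000: V=(p*·19.5000+(1−p*)·0.0000)/1=9.1406; Δ=(19.5000−0.0000)/(203.5800−147.9000)=0.3502; B=V−Δ·S=-51.7969
The time-0 hedge costs 9.1406, which is the no-arbitrage price.

(0,0): Delta=0.3502 Bond=-51.7969
V0=9.1406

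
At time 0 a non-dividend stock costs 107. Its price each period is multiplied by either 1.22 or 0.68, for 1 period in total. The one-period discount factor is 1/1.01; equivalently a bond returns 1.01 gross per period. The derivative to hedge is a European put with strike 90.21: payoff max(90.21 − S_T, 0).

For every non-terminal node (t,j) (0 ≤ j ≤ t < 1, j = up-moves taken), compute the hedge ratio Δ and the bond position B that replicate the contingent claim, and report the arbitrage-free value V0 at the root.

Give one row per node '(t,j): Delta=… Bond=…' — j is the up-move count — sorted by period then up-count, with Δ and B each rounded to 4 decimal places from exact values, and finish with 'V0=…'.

(0,0): Delta=-0.3020 Bond=39.0337
V0=6.7189

Under the risk-neutral measure, an up-move has probability p* = (R−d)/(u−d) = 0.6111 and values discount at R = 1.01.
Terminal payoffs: V(1,0)=17.4500, V(1,1)=0.0000
(0,0): S=107.0000. Δ = (V_up−V_dn)/(S_up−S_dn) = (0.0000−17.4500)/(130.5400−72.7600) = -0.3020. V = [p*·0.0000 + (1−p*)·17.4500]/1.01 = 6.7189. B = V − Δ·S = 39.0337.
Root portfolio cost Δ·107+B reproduces V0=6.7189.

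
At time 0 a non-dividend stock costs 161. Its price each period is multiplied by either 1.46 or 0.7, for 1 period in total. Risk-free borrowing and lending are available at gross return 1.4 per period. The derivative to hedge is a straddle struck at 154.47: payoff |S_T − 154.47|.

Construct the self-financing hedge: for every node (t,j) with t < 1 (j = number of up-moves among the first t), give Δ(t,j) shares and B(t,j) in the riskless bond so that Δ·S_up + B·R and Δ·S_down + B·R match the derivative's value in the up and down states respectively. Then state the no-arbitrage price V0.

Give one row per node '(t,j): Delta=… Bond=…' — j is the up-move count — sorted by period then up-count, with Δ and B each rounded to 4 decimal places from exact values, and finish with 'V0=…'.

(0,0): Delta=0.3173 Bond=4.2962
V0=55.3752

Under the risk-neutral measure, an up-move has probability p* = (R−d)/(u−d) = 0.9211 and values discount at R = 1.4.
At expiry t=1: V(1,0)=41.7700, V(1,1)=80.5900
  t=0,j=0: stock 161.0000 → up 235.0600 (V=80.5900), down 112.7000 (V=41.7700). Price 55.3752; hedge Δ=0.3173, bond B=4.2962.
Each (Δ,B) replicates both successor values, so the strategy is self-financing and V0 is arbitrage-free.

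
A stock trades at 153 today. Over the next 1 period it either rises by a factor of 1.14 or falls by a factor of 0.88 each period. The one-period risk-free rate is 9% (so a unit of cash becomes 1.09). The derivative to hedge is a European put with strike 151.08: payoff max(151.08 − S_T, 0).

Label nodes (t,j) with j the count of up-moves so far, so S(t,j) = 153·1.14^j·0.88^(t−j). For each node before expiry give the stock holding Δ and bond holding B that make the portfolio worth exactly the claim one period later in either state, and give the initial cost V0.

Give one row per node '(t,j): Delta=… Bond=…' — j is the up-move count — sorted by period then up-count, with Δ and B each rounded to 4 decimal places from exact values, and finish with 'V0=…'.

No-arbitrage ⇒ martingale measure with p* = (R−d)/(u−d) = 0.8077.
Terminal payoffs: V(1,0)=16.4400, V(1,1)=0.0000
(0,0): S=153.0000. Δ = (V_up−V_dn)/(S_up−S_dn) = (0.0000−16.4400)/(174.4200−134.6400) = -0.4133. V = [p*·0.0000 + (1−p*)·16.4400]/1.09 = 2.9005. B = V − Δ·S = 66.1313.
The time-0 hedge costs 2.9005, which is the no-arbitrage price.

(0,0): Delta=-0.4133 Bond=66.1313
V0=2.9005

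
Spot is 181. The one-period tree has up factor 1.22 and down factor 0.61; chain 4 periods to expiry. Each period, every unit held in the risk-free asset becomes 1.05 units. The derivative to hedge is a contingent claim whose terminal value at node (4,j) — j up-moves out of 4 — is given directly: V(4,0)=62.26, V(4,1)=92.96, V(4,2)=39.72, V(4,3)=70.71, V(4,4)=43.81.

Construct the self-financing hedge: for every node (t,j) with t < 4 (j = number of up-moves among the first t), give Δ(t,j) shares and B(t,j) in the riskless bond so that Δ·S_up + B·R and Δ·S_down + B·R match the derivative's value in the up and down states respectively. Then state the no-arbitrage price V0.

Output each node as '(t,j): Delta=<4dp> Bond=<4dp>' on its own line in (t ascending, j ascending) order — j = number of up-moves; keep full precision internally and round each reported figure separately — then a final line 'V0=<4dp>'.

Under the risk-neutral measure, an up-move has probability p* = (R−d)/(u−d) = 0.7213 and values discount at R = 1.05.
Terminal values V(4,·): V(4,0)=62.2600, V(4,1)=92.9600, V(4,2)=39.7200, V(4,3)=70.7100, V(4,4)=43.8100
  t=3,j=0: stock 41.0836 → up 50.1219 (V=92.9600), down 25.0610 (V=62.2600). Price 80.3850; hedge Δ=1.2250, bond B=30.0571.
  t=3,j=1: stock 82.1671 → up 100.2439 (V=39.7200), down 50.1219 (V=92.9600). Price 51.9594; hedge Δ=-1.0622, bond B=139.2381.
  t=3,j=2: stock 164.3342 → up 200.4878 (V=70.7100), down 100.2439 (V=39.7200). Price 59.1176; hedge Δ=0.3091, bond B=8.3143.
  t=3,j=3: stock 328.6685 → up 400.9756 (V=43.8100), down 200.4878 (V=70.7100). Price 48.8635; hedge Δ=-0.1342, bond B=92.9619.
  t=2,j=0: stock 67.3501 → up 82.1671 (V=51.9594), down 41.0836 (V=80.3850). Price 57.0298; hedge Δ=-0.6919, bond B=103.6292.
  t=2,j=1: stock 134.7002 → up 164.3342 (V=59.1176), down 82.1671 (V=51.9594). Price 54.4025; hedge Δ=0.0871, bond B=42.6679.
  t=2,j=2: stock 269.4004 → up 328.6685 (V=48.8635), down 164.3342 (V=59.1176). Price 49.2583; hedge Δ=-0.0624, bond B=66.0682.
  t=1,j=0: stock 110.4100 → up 134.7002 (V=54.4025), down 67.3501 (V=57.0298). Price 52.5093; hedge Δ=-0.0390, bond B=56.8163.
  t=1,j=1: stock 220.8200 → up 269.4004 (V=49.2583), down 134.7002 (V=54.4025). Price 48.2780; hedge Δ=-0.0382, bond B=56.7112.
  t=0,j=0: stock 181.0000 → up 220.8200 (V=48.2780), down 110.4100 (V=52.5093). Price 47.1021; hedge Δ=-0.0383, bond B=54.0386.
The time-0 hedge costs 47.1021, which is the no-arbitrage price.

(0,0): Delta=-0.0383 Bond=54.0386
(1,0): Delta=-0.0390 Bond=56.8163
(1,1): Delta=-0.0382 Bond=56.7112
(2,0): Delta=-0.6919 Bond=103.6292
(2,1): Delta=0.0871 Bond=42.6679
(2,2): Delta=-0.0624 Bond=66.0682
(3,0): Delta=1.2250 Bond=30.0571
(3,1): Delta=-1.0622 Bond=139.2381
(3,2): Delta=0.3091 Bond=8.3143
(3,3): Delta=-0.1342 Bond=92.9619
V0=47.1021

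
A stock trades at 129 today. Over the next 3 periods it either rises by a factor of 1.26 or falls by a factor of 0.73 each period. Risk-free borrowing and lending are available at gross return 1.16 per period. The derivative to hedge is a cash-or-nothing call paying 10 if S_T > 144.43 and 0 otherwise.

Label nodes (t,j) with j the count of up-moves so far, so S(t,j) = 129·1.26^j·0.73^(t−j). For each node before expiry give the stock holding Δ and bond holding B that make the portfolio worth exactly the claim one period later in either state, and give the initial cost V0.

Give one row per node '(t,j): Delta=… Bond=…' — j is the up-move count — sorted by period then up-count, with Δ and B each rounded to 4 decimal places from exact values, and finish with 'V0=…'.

Since d<R<u, set p* = (R−d)/(u−d) = 0.8113; price each node as the discounted p*-expectation of its children.
Terminal payoffs: V(3,0)=0.0000, V(3,1)=0.0000, V(3,2)=10.0000, V(3,3)=10.0000
Node (2,0) S=68.7441: V=(p*·0.0000+(1−p*)·0.0000)/1.16=0.0000; Δ=(0.0000−0.0000)/(86.6176−50.1832)=0.0000; B=V−Δ·S=0.0000
Node (2,1) S=118.6542: V=(p*·10.0000+(1−p*)·0.0000)/1.16=6.9941; Δ=(10.0000−0.0000)/(149.5043−86.6176)=0.1590; B=V−Δ·S=-11.8738
Node (2,2) S=204.8004: V=(p*·10.0000+(1−p*)·10.0000)/1.16=8.6207; Δ=(10.0000−10.0000)/(258.0485−149.5043)=0.0000; B=V−Δ·S=8.6207
Node (1,0) S=94.1700: V=(p*·6.9941+(1−p*)·0.0000)/1.16=4.8918; Δ=(6.9941−0.0000)/(118.6542−68.7441)=0.1401; B=V−Δ·S=-8.3047
Node (1,1) S=162.5400: V=(p*·8.6207+(1−p*)·6.9941)/1.16=7.1671; Δ=(8.6207−6.9941)/(204.8004−118.6542)=0.0189; B=V−Δ·S=4.0981
Node (0,0) S=129.0000: V=(p*·7.1671+(1−p*)·4.8918)/1.16=5.8084; Δ=(7.1671−4.8918)/(162.5400−94.1700)=0.0333; B=V−Δ·S=1.5155
Check: Δ(0,0)·S0 + B(0,0) = 5.8084 = V0.

(0,0): Delta=0.0333 Bond=1.5155
(1,0): Delta=0.1401 Bond=-8.3047
(1,1): Delta=0.0189 Bond=4.0981
(2,0): Delta=0.0000 Bond=0.0000
(2,1): Delta=0.1590 Bond=-11.8738
(2,2): Delta=0.0000 Bond=8.6207
V0=5.8084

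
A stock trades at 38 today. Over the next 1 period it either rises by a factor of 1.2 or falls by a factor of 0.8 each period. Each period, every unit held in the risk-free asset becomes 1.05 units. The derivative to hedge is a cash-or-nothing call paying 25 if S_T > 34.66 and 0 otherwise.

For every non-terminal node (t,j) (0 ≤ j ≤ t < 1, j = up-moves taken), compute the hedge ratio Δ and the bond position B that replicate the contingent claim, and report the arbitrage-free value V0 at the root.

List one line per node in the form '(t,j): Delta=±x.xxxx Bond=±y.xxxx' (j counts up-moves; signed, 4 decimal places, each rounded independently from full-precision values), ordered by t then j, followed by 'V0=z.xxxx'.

(0,0): Delta=1.6447 Bond=-47.6190
V0=14.8810

Under the risk-neutral measure, an up-move has probability p* = (R−d)/(u−d) = 0.6250 and values discount at R = 1.05.
At expiry t=1: V(1,0)=0.0000, V(1,1)=25.0000
Node (0,0) S=38.0000: V=(p*·25.0000+(1−p*)·0.0000)/1.05=14.8810; Δ=(25.0000−0.0000)/(45.6000−30.4000)=1.6447; B=V−Δ·S=-47.6190
Self-financing check: at every node Δ·S+B equals the discounted successor values.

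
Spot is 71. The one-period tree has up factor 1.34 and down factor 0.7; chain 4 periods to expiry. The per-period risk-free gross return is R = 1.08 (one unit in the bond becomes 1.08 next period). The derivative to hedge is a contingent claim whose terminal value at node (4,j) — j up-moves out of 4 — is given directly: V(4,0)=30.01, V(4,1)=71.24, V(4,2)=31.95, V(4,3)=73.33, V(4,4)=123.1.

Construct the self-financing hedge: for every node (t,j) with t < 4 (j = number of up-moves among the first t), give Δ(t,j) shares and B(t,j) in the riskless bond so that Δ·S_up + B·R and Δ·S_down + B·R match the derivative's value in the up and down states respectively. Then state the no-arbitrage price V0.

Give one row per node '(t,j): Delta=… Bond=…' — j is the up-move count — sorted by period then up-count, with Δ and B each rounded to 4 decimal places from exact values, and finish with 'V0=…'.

The replicating-portfolio and risk-neutral prices coincide; use p* = (1.08−0.7)/(1.34−0.7) = 0.5938 for the latter.
Terminal values V(4,·): V(4,0)=30.0100, V(4,1)=71.2400, V(4,2)=31.9500, V(4,3)=73.3300, V(4,4)=123.1000
(3,0): S=24.3530. Δ = (V_up−V_dn)/(S_up−S_dn) = (71.2400−30.0100)/(32.6330−17.0471) = 2.6453. V = [p*·71.2400 + (1−p*)·30.0100]/1.08 = 50.4540. B = V − Δ·S = -13.9679.
(3,1): S=46.6186. Δ = (V_up−V_dn)/(S_up−S_dn) = (31.9500−71.2400)/(62.4689−32.6330) = -1.3169. V = [p*·31.9500 + (1−p*)·71.2400]/1.08 = 44.3626. B = V − Δ·S = 105.7532.
(3,2): S=89.2413. Δ = (V_up−V_dn)/(S_up−S_dn) = (73.3300−31.9500)/(119.5834−62.4689) = 0.7245. V = [p*·73.3300 + (1−p*)·31.9500]/1.08 = 52.3328. B = V − Δ·S = -12.3235.
(3,3): S=170.8334. Δ = (V_up−V_dn)/(S_up−S_dn) = (123.1000−73.3300)/(228.9167−119.5834) = 0.4552. V = [p*·123.1000 + (1−p*)·73.3300]/1.08 = 95.2601. B = V − Δ·S = 17.4945.
(2,0): S=34.7900. Δ = (V_up−V_dn)/(S_up−S_dn) = (44.3626−50.4540)/(46.6186−24.3530) = -0.2736. V = [p*·44.3626 + (1−p*)·50.4540]/1.08 = 43.3678. B = V − Δ·S = 52.8856.
(2,1): S=66.5980. Δ = (V_up−V_dn)/(S_up−S_dn) = (52.3328−44.3626)/(89.2413−46.6186) = 0.1870. V = [p*·52.3328 + (1−p*)·44.3626]/1.08 = 45.4582. B = V − Δ·S = 33.0048.
(2,2): S=127.4876. Δ = (V_up−V_dn)/(S_up−S_dn) = (95.2601−52.3328)/(170.8334−89.2413) = 0.5261. V = [p*·95.2601 + (1−p*)·52.3328]/1.08 = 72.0564. B = V − Δ·S = 4.9824.
(1,0): S=49.7000. Δ = (V_up−V_dn)/(S_up−S_dn) = (45.4582−43.3678)/(66.5980−34.7900) = 0.0657. V = [p*·45.4582 + (1−p*)·43.3678]/1.08 = 41.3046. B = V − Δ·S = 38.0383.
(1,1): S=95.1400. Δ = (V_up−V_dn)/(S_up−S_dn) = (72.0564−45.4582)/(127.4876−66.5980) = 0.4368. V = [p*·72.0564 + (1−p*)·45.4582]/1.08 = 56.7138. B = V − Δ·S = 15.1541.
(0,0): S=71.0000. Δ = (V_up−V_dn)/(S_up−S_dn) = (56.7138−41.3046)/(95.1400−49.7000) = 0.3391. V = [p*·56.7138 + (1−p*)·41.3046]/1.08 = 46.7165. B = V − Δ·S = 22.6397.
Self-financing check: at every node Δ·S+B equals the discounted successor values.

(0,0): Delta=0.3391 Bond=22.6397
(1,0): Delta=0.0657 Bond=38.0383
(1,1): Delta=0.4368 Bond=15.1541
(2,0): Delta=-0.2736 Bond=52.8856
(2,1): Delta=0.1870 Bond=33.0048
(2,2): Delta=0.5261 Bond=4.9824
(3,0): Delta=2.6453 Bond=-13.9679
(3,1): Delta=-1.3169 Bond=105.7532
(3,2): Delta=0.7245 Bond=-12.3235
(3,3): Delta=0.4552 Bond=17.4945
V0=46.7165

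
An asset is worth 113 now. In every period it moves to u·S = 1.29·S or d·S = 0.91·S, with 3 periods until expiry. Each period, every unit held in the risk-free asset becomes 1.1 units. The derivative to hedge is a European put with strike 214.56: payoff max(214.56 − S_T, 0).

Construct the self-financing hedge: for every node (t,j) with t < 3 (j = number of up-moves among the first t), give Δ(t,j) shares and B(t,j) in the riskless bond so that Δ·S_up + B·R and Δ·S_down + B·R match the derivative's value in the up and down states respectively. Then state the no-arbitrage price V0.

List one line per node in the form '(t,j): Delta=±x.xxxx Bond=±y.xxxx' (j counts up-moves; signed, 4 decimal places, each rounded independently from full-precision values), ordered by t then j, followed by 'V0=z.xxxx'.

(0,0): Delta=-0.8652 Bond=148.6006
(1,0): Delta=-1.0000 Bond=177.3223
(1,1): Delta=-0.7701 Bond=149.5989
(2,0): Delta=-1.0000 Bond=195.0545
(2,1): Delta=-1.0000 Bond=195.0545
(2,2): Delta=-0.6079 Bond=134.0631
V0=50.8332

The replicating-portfolio and risk-neutral prices coincide; use p* = (1.1−0.91)/(1.29−0.91) = 0.5000 for the latter.
At expiry t=3: V(3,0)=129.4065, V(3,1)=93.8479, V(3,2)=43.4406, V(3,3)=0.0000
(2,0): S=93.5753. Δ = (V_up−V_dn)/(S_up−S_dn) = (93.8479−129.4065)/(120.7121−85.1535) = -1.0000. V = [p*·93.8479 + (1−p*)·129.4065]/1.1 = 101.4792. B = V − Δ·S = 195.0545.
(2,1): S=132.6507. Δ = (V_up−V_dn)/(S_up−S_dn) = (43.4406−93.8479)/(171.1194−120.7121) = -1.0000. V = [p*·43.4406 + (1−p*)·93.8479]/1.1 = 62.4038. B = V − Δ·S = 195.0545.
(2,2): S=188.0433. Δ = (V_up−V_dn)/(S_up−S_dn) = (0.0000−43.4406)/(242.5759−171.1194) = -0.6079. V = [p*·0.0000 + (1−p*)·43.4406]/1.1 = 19.7457. B = V − Δ·S = 134.0631.
(1,0): S=102.8300. Δ = (V_up−V_dn)/(S_up−S_dn) = (62.4038−101.4792)/(132.6507−93.5753) = -1.0000. V = [p*·62.4038 + (1−p*)·101.4792]/1.1 = 74.4923. B = V − Δ·S = 177.3223.
(1,1): S=145.7700. Δ = (V_up−V_dn)/(S_up−S_dn) = (19.7457−62.4038)/(188.0433−132.6507) = -0.7701. V = [p*·19.7457 + (1−p*)·62.4038]/1.1 = 37.3407. B = V − Δ·S = 149.5989.
(0,0): S=113.0000. Δ = (V_up−V_dn)/(S_up−S_dn) = (37.3407−74.4923)/(145.7700−102.8300) = -0.8652. V = [p*·37.3407 + (1−p*)·74.4923]/1.1 = 50.8332. B = V − Δ·S = 148.6006.
The time-0 hedge costs 50.8332, which is the no-arbitrage price.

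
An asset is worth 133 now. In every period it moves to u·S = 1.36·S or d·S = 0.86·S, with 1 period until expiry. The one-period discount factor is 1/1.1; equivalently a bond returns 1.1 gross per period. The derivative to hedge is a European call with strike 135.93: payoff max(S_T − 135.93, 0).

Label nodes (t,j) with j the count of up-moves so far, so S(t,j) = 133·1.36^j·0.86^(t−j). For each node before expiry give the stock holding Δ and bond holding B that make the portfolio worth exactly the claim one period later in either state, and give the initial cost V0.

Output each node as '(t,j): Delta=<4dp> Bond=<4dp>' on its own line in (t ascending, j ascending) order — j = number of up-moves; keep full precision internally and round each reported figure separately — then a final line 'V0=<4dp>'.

No-arbitrage ⇒ martingale measure with p* = (R−d)/(u−d) = 0.4800.
Payoff layer (t=1): V(1,0)=0.0000, V(1,1)=44.9500
  t=0,j=0: stock 133.0000 → up 180.8800 (V=44.9500), down 114.3800 (V=0.0000). Price 19.6145; hedge Δ=0.6759, bond B=-70.2855.
The time-0 hedge costs 19.6145, which is the no-arbitrage price.

(0,0): Delta=0.6759 Bond=-70.2855
V0=19.6145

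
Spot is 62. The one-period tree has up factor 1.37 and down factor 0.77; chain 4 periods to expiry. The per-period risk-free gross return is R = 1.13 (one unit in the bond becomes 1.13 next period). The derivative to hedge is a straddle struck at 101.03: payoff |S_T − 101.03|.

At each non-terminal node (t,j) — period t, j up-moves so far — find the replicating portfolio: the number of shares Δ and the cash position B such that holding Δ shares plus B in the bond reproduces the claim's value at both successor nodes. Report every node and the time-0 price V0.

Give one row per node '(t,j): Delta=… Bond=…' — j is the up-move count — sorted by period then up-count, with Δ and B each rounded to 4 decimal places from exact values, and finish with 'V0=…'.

(0,0): Delta=0.1196 Bond=20.4203
(1,0): Delta=-0.5723 Bond=56.1057
(1,1): Delta=0.3788 Bond=1.0545
(2,0): Delta=-1.0000 Bond=79.1213
(2,1): Delta=-0.4121 Bond=52.9183
(2,2): Delta=0.6752 Bond=-33.2929
(3,0): Delta=-1.0000 Bond=89.4071
(3,1): Delta=-1.0000 Bond=89.4071
(3,2): Delta=-0.1918 Bond=40.0580
(3,3): Delta=1.0000 Bond=-89.4071
V0=27.8342

Since d<R<u, set p* = (R−d)/(u−d) = 0.6000; price each node as the discounted p*-expectation of its children.
Terminal payoffs: V(4,0)=79.2351, V(4,1)=62.2521, V(4,2)=32.0355, V(4,3)=21.7264, V(4,4)=117.3807
  t=3,j=0: stock 28.3050 → up 38.7779 (V=62.2521), down 21.7949 (V=79.2351). Price 61.1020; hedge Δ=-1.0000, bond B=89.4071.
  t=3,j=1: stock 50.3609 → up 68.9945 (V=32.0355), down 38.7779 (V=62.2521). Price 39.0462; hedge Δ=-1.0000, bond B=89.4071.
  t=3,j=2: stock 89.6032 → up 122.7564 (V=21.7264), down 68.9945 (V=32.0355). Price 22.8761; hedge Δ=-0.1918, bond B=40.0580.
  t=3,j=3: stock 159.4239 → up 218.4107 (V=117.3807), down 122.7564 (V=21.7264). Price 70.0168; hedge Δ=1.0000, bond B=-89.4071.
  t=2,j=0: stock 36.7598 → up 50.3609 (V=39.0462), down 28.3050 (V=61.1020). Price 42.3615; hedge Δ=-1.0000, bond B=79.1213.
  t=2,j=1: stock 65.4038 → up 89.6032 (V=22.8761), down 50.3609 (V=39.0462). Price 25.9683; hedge Δ=-0.4121, bond B=52.9183.
  t=2,j=2: stock 116.3678 → up 159.4239 (V=70.0168), down 89.6032 (V=22.8761). Price 45.2748; hedge Δ=0.6752, bond B=-33.2929.
  t=1,j=0: stock 47.7400 → up 65.4038 (V=25.9683), down 36.7598 (V=42.3615). Price 28.7837; hedge Δ=-0.5723, bond B=56.1057.
  t=1,j=1: stock 84.9400 → up 116.3678 (V=45.2748), down 65.4038 (V=25.9683). Price 33.2320; hedge Δ=0.3788, bond B=1.0545.
  t=0,j=0: stock 62.0000 → up 84.9400 (V=33.2320), down 47.7400 (V=28.7837). Price 27.8342; hedge Δ=0.1196, bond B=20.4203.
The time-0 hedge costs 27.8342, which is the no-arbitrage price.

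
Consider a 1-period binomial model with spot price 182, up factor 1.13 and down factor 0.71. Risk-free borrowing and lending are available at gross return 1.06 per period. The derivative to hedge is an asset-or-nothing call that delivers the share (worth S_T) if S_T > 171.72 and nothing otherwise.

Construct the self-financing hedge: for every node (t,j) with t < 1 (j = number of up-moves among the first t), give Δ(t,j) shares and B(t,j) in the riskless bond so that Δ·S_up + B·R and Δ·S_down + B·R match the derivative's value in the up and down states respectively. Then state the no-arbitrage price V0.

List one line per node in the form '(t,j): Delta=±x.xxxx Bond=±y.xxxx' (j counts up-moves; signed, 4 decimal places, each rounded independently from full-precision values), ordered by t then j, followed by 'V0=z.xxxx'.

No-arbitrage ⇒ martingale measure with p* = (R−d)/(u−d) = 0.8333.
Terminal values V(1,·): V(1,0)=0.0000, V(1,1)=205.6600
Node (0,0) S=182.0000: V=(p*·205.6600+(1−p*)·0.0000)/1.06=161.6824; Δ=(205.6600−0.0000)/(205.6600−129.2200)=2.6905; B=V−Δ·S=-327.9843
The time-0 hedge costs 161.6824, which is the no-arbitrage price.

(0,0): Delta=2.6905 Bond=-327.9843
V0=161.6824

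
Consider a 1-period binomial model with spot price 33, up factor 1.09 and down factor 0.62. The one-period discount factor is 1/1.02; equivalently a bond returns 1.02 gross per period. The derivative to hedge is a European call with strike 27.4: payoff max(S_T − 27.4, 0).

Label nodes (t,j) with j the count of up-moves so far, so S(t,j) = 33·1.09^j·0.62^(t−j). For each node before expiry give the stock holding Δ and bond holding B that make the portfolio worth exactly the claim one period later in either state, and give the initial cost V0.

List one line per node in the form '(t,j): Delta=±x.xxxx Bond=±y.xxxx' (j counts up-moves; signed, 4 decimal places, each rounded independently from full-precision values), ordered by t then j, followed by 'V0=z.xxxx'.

(0,0): Delta=0.5525 Bond=-11.0834
V0=7.1506

Since d<R<u, set p* = (R−d)/(u−d) = 0.8511; price each node as the discounted p*-expectation of its children.
Terminal values V(1,·): V(1,0)=0.0000, V(1,1)=8.5700
  t=0,j=0: stock 33.0000 → up 35.9700 (V=8.5700), down 20.4600 (V=0.0000). Price 7.1506; hedge Δ=0.5525, bond B=-11.0834.
Self-financing check: at every node Δ·S+B equals the discounted successor values.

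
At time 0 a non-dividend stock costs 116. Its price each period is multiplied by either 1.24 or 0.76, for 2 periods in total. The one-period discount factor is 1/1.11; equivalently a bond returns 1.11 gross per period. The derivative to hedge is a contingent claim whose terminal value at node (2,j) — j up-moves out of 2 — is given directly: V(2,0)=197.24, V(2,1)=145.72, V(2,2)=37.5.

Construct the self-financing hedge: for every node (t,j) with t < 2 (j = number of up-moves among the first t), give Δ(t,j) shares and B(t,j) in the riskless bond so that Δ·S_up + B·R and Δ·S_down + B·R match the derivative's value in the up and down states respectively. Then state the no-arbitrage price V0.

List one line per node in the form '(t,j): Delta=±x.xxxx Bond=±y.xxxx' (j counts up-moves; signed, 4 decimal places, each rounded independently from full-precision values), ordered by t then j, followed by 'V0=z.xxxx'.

(0,0): Delta=-1.5025 Bond=248.9308
(1,0): Delta=-1.2175 Bond=251.1832
(1,1): Delta=-1.5674 Bond=285.6471
V0=74.6369

No-arbitrage ⇒ martingale measure with p* = (R−d)/(u−d) = 0.7292.
Terminal values V(2,·): V(2,0)=197.2400, V(2,1)=145.7200, V(2,2)=37.5000
Node (1,0) S=88.1600: V=(p*·145.7200+(1−p*)·197.2400)/1.11=143.8498; Δ=(145.7200−197.2400)/(109.3184−67.0016)=-1.2175; B=V−Δ·S=251.1832
Node (1,1) S=143.8400: V=(p*·37.5000+(1−p*)·145.7200)/1.11=60.1888; Δ=(37.5000−145.7200)/(178.3616−109.3184)=-1.5674; B=V−Δ·S=285.6471
Node (0,0) S=116.0000: V=(p*·60.1888+(1−p*)·143.8498)/1.11=74.6369; Δ=(60.1888−143.8498)/(143.8400−88.1600)=-1.5025; B=V−Δ·S=248.9308
Each (Δ,B) replicates both successor values, so the strategy is self-financing and V0 is arbitrage-free.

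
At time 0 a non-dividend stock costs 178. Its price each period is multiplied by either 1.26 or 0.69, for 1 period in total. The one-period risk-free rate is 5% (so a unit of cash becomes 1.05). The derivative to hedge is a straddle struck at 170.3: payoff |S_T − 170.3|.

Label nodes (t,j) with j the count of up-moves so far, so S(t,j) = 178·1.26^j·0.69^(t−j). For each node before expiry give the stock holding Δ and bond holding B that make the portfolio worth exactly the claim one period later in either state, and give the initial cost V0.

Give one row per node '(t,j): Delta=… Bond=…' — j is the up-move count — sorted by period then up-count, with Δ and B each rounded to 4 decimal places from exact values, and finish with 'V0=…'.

Under the risk-neutral measure, an up-move has probability p* = (R−d)/(u−d) = 0.6316 and values discount at R = 1.05.
Payoff layer (t=1): V(1,0)=47.4800, V(1,1)=53.9800
(0,0): S=178.0000. Δ = (V_up−V_dn)/(S_up−S_dn) = (53.9800−47.4800)/(224.2800−122.8200) = 0.0641. V = [p*·53.9800 + (1−p*)·47.4800]/1.05 = 49.1288. B = V − Δ·S = 37.7253.
Each (Δ,B) replicates both successor values, so the strategy is self-financing and V0 is arbitrage-free.

(0,0): Delta=0.0641 Bond=37.7253
V0=49.1288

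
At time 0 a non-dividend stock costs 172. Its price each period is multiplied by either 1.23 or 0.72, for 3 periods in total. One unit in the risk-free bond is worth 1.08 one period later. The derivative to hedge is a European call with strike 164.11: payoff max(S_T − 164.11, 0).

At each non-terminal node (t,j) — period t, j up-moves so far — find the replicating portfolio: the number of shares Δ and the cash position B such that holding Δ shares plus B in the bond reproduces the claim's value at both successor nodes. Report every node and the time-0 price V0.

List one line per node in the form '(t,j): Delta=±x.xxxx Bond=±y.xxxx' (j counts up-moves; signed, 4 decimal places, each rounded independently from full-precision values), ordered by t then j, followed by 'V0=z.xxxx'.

(0,0): Delta=0.7406 Bond=-75.7306
(1,0): Delta=0.2406 Bond=-19.8620
(1,1): Delta=0.8626 Bond=-107.5920
(2,0): Delta=0.0000 Bond=0.0000
(2,1): Delta=0.2993 Bond=-30.3889
(2,2): Delta=1.0000 Bond=-151.9537
V0=51.6584

The replicating-portfolio and risk-neutral prices coincide; use p* = (1.08−0.72)/(1.23−0.72) = 0.7059 for the latter.
Payoff layer (t=3): V(3,0)=0.0000, V(3,1)=0.0000, V(3,2)=23.2475, V(3,3)=155.9591
(2,0): S=89.1648. Δ = (V_up−V_dn)/(S_up−S_dn) = (0.0000−0.0000)/(109.6727−64.1987) = 0.0000. V = [p*·0.0000 + (1−p*)·0.0000]/1.08 = 0.0000. B = V − Δ·S = 0.0000.
(2,1): S=152.3232. Δ = (V_up−V_dn)/(S_up−S_dn) = (23.2475−0.0000)/(187.3575−109.6727) = 0.2993. V = [p*·23.2475 + (1−p*)·0.0000]/1.08 = 15.1945. B = V − Δ·S = -30.3889.
(2,2): S=260.2188. Δ = (V_up−V_dn)/(S_up−S_dn) = (155.9591−23.2475)/(320.0691−187.3575) = 1.0000. V = [p*·155.9591 + (1−p*)·23.2475]/1.08 = 108.2651. B = V − Δ·S = -151.9537.
(1,0): S=123.8400. Δ = (V_up−V_dn)/(S_up−S_dn) = (15.1945−0.0000)/(152.3232−89.1648) = 0.2406. V = [p*·15.1945 + (1−p*)·0.0000]/1.08 = 9.9310. B = V − Δ·S = -19.8620.
(1,1): S=211.5600. Δ = (V_up−V_dn)/(S_up−S_dn) = (108.2651−15.1945)/(260.2188−152.3232) = 0.8626. V = [p*·108.2651 + (1−p*)·15.1945]/1.08 = 74.8994. B = V − Δ·S = -107.5920.
(0,0): S=172.0000. Δ = (V_up−V_dn)/(S_up−S_dn) = (74.8994−9.9310)/(211.5600−123.8400) = 0.7406. V = [p*·74.8994 + (1−p*)·9.9310]/1.08 = 51.6584. B = V − Δ·S = -75.7306.
Self-financing check: at every node Δ·S+B equals the discounted successor values.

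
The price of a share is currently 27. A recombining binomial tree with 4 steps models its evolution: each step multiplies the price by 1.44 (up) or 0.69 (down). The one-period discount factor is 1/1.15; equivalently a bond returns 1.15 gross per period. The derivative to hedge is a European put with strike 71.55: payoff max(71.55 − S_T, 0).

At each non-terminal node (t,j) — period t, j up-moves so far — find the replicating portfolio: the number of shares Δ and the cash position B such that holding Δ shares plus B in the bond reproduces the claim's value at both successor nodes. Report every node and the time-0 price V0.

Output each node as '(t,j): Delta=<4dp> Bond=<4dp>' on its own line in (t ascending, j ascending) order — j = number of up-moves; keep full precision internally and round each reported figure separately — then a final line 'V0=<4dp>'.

(0,0): Delta=-0.6663 Bond=35.5028
(1,0): Delta=-1.0000 Bond=47.0453
(1,1): Delta=-0.5655 Bond=36.9088
(2,0): Delta=-1.0000 Bond=54.1021
(2,1): Delta=-1.0000 Bond=54.1021
(2,2): Delta=-0.4342 Bond=35.0962
(3,0): Delta=-1.0000 Bond=62.2174
(3,1): Delta=-1.0000 Bond=62.2174
(3,2): Delta=-1.0000 Bond=62.2174
(3,3): Delta=-0.2633 Bond=26.5813
V0=17.5130

Under the risk-neutral measure, an up-move has probability p* = (R−d)/(u−d) = 0.6133 and values discount at R = 1.15.
Terminal payoffs: V(4,0)=65.4299, V(4,1)=58.7776, V(4,2)=44.8945, V(4,3)=15.9211, V(4,4)=0.0000
Node (3,0) S=8.8697: V=(p*·58.7776+(1−p*)·65.4299)/1.15=53.3476; Δ=(58.7776−65.4299)/(12.7724−6.1201)=-1.0000; B=V−Δ·S=62.2174
Node (3,1) S=18.5108: V=(p*·44.8945+(1−p*)·58.7776)/1.15=43.7066; Δ=(44.8945−58.7776)/(26.6555−12.7724)=-1.0000; B=V−Δ·S=62.2174
Node (3,2) S=38.6312: V=(p*·15.9211+(1−p*)·44.8945)/1.15=23.5862; Δ=(15.9211−44.8945)/(55.6289−26.6555)=-1.0000; B=V−Δ·S=62.2174
Node (3,3) S=80.6216: V=(p*·0.0000+(1−p*)·15.9211)/1.15=5.3532; Δ=(0.0000−15.9211)/(116.0951−55.6289)=-0.2633; B=V−Δ·S=26.5813
Node (2,0) S=12.8547: V=(p*·43.7066+(1−p*)·53.3476)/1.15=41.2474; Δ=(43.7066−53.3476)/(18.5108−8.8697)=-1.0000; B=V−Δ·S=54.1021
Node (2,1) S=26.8272: V=(p*·23.5862+(1−p*)·43.7066)/1.15=27.2749; Δ=(23.5862−43.7066)/(38.6312−18.5108)=-1.0000; B=V−Δ·S=54.1021
Node (2,2) S=55.9872: V=(p*·5.3532+(1−p*)·23.5862)/1.15=10.7855; Δ=(5.3532−23.5862)/(80.6216−38.6312)=-0.4342; B=V−Δ·S=35.0962
Node (1,0) S=18.6300: V=(p*·27.2749+(1−p*)·41.2474)/1.15=28.4153; Δ=(27.2749−41.2474)/(26.8272−12.8547)=-1.0000; B=V−Δ·S=47.0453
Node (1,1) S=38.8800: V=(p*·10.7855+(1−p*)·27.2749)/1.15=14.9229; Δ=(10.7855−27.2749)/(55.9872−26.8272)=-0.5655; B=V−Δ·S=36.9088
Node (0,0) S=27.0000: V=(p*·14.9229+(1−p*)·28.4153)/1.15=17.5130; Δ=(14.9229−28.4153)/(38.8800−18.6300)=-0.6663; B=V−Δ·S=35.5028
Root portfolio cost Δ·27+B reproduces V0=17.5130.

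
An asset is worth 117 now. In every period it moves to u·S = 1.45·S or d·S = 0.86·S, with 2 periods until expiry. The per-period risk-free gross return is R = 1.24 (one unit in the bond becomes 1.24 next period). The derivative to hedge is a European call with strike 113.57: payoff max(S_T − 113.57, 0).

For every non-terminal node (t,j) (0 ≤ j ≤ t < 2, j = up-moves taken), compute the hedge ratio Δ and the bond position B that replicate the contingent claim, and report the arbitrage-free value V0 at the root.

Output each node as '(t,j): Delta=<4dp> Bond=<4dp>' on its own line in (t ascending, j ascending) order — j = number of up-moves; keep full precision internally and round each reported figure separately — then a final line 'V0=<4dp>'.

The replicating-portfolio and risk-neutral prices coincide; use p* = (1.24−0.86)/(1.45−0.86) = 0.6441 for the latter.
Terminal payoffs: V(2,0)=0.0000, V(2,1)=32.3290, V(2,2)=132.4225
  t=1,j=0: stock 100.6200 → up 145.8990 (V=32.3290), down 86.5332 (V=0.0000). Price 16.7920; hedge Δ=0.5446, bond B=-38.0029.
  t=1,j=1: stock 169.6500 → up 245.9925 (V=132.4225), down 145.8990 (V=32.3290). Price 78.0613; hedge Δ=1.0000, bond B=-91.5887.
  t=0,j=0: stock 117.0000 → up 169.6500 (V=78.0613), down 100.6200 (V=16.7920). Price 45.3658; hedge Δ=0.8876, bond B=-58.4805.
Root portfolio cost Δ·117+B reproduces V0=45.3658.

(0,0): Delta=0.8876 Bond=-58.4805
(1,0): Delta=0.5446 Bond=-38.0029
(1,1): Delta=1.0000 Bond=-91.5887
V0=45.3658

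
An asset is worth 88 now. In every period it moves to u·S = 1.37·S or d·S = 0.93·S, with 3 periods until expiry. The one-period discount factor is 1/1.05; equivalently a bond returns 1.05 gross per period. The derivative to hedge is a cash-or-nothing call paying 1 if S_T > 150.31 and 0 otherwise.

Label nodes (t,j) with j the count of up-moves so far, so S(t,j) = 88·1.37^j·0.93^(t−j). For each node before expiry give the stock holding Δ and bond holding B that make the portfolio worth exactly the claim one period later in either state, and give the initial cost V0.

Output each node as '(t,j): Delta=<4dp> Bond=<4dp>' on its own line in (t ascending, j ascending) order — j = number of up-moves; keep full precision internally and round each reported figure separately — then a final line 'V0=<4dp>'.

(0,0): Delta=0.0093 Bond=-0.6600
(1,0): Delta=0.0072 Bond=-0.5229
(1,1): Delta=0.0131 Bond=-1.1469
(2,0): Delta=0.0000 Bond=0.0000
(2,1): Delta=0.0203 Bond=-2.0130
(2,2): Delta=0.0000 Bond=0.9524
V0=0.1577

No-arbitrage ⇒ martingale measure with p* = (R−d)/(u−d) = 0.2727.
At expiry t=3: V(3,0)=0.0000, V(3,1)=0.0000, V(3,2)=1.0000, V(3,3)=1.0000
(2,0): S=76.1112. Δ = (V_up−V_dn)/(S_up−S_dn) = (0.0000−0.0000)/(104.2723−70.7834) = 0.0000. V = [p*·0.0000 + (1−p*)·0.0000]/1.05 = 0.0000. B = V − Δ·S = 0.0000.
(2,1): S=112.1208. Δ = (V_up−V_dn)/(S_up−S_dn) = (1.0000−0.0000)/(153.6055−104.2723) = 0.0203. V = [p*·1.0000 + (1−p*)·0.0000]/1.05 = 0.2597. B = V − Δ·S = -2.0130.
(2,2): S=165.1672. Δ = (V_up−V_dn)/(S_up−S_dn) = (1.0000−1.0000)/(226.2791−153.6055) = 0.0000. V = [p*·1.0000 + (1−p*)·1.0000]/1.05 = 0.9524. B = V − Δ·S = 0.9524.
(1,0): S=81.8400. Δ = (V_up−V_dn)/(S_up−S_dn) = (0.2597−0.0000)/(112.1208−76.1112) = 0.0072. V = [p*·0.2597 + (1−p*)·0.0000]/1.05 = 0.0675. B = V − Δ·S = -0.5229.
(1,1): S=120.5600. Δ = (V_up−V_dn)/(S_up−S_dn) = (0.9524−0.2597)/(165.1672−112.1208) = 0.0131. V = [p*·0.9524 + (1−p*)·0.2597]/1.05 = 0.4273. B = V − Δ·S = -1.1469.
(0,0): S=88.0000. Δ = (V_up−V_dn)/(S_up−S_dn) = (0.4273−0.0675)/(120.5600−81.8400) = 0.0093. V = [p*·0.4273 + (1−p*)·0.0675]/1.05 = 0.1577. B = V − Δ·S = -0.6600.
Self-financing check: at every node Δ·S+B equals the discounted successor values.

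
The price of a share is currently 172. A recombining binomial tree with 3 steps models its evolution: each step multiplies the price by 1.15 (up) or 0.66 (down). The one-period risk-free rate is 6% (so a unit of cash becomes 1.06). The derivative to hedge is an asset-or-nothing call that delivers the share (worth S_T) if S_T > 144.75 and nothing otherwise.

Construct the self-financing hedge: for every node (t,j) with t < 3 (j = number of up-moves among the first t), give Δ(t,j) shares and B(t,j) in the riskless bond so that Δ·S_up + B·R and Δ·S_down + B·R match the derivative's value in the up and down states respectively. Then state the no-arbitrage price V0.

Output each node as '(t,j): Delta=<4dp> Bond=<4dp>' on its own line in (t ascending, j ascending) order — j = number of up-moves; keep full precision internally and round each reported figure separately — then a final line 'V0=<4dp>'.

(0,0): Delta=1.2598 Bond=-50.9142
(1,0): Delta=2.0785 Bond=-146.9157
(1,1): Delta=1.1540 Bond=-33.0560
(2,0): Delta=0.0000 Bond=0.0000
(2,1): Delta=2.3469 Bond=-190.7700
(2,2): Delta=1.0000 Bond=0.0000
V0=165.7659

Risk-neutral probability p* = (R−d)/(u−d) = (1.06−0.66)/(1.15−0.66) = 0.8163.
Terminal values V(3,·): V(3,0)=0.0000, V(3,1)=0.0000, V(3,2)=150.1302, V(3,3)=261.5905
(2,0): S=74.9232. Δ = (V_up−V_dn)/(S_up−S_dn) = (0.0000−0.0000)/(86.1617−49.4493) = 0.0000. V = [p*·0.0000 + (1−p*)·0.0000]/1.06 = 0.0000. B = V − Δ·S = 0.0000.
(2,1): S=130.5480. Δ = (V_up−V_dn)/(S_up−S_dn) = (150.1302−0.0000)/(150.1302−86.1617) = 2.3469. V = [p*·150.1302 + (1−p*)·0.0000]/1.06 = 115.6182. B = V − Δ·S = -190.7700.
(2,2): S=227.4700. Δ = (V_up−V_dn)/(S_up−S_dn) = (261.5905−150.1302)/(261.5905−150.1302) = 1.0000. V = [p*·261.5905 + (1−p*)·150.1302]/1.06 = 227.4700. B = V − Δ·S = 0.0000.
(1,0): S=113.5200. Δ = (V_up−V_dn)/(S_up−S_dn) = (115.6182−0.0000)/(130.5480−74.9232) = 2.0785. V = [p*·115.6182 + (1−p*)·0.0000]/1.06 = 89.0398. B = V − Δ·S = -146.9157.
(1,1): S=197.8000. Δ = (V_up−V_dn)/(S_up−S_dn) = (227.4700−115.6182)/(227.4700−130.5480) = 1.1540. V = [p*·227.4700 + (1−p*)·115.6182]/1.06 = 195.2130. B = V − Δ·S = -33.0560.
(0,0): S=172.0000. Δ = (V_up−V_dn)/(S_up−S_dn) = (195.2130−89.0398)/(197.8000−113.5200) = 1.2598. V = [p*·195.2130 + (1−p*)·89.0398]/1.06 = 165.7659. B = V − Δ·S = -50.9142.
Root portfolio cost Δ·172+B reproduces V0=165.7659.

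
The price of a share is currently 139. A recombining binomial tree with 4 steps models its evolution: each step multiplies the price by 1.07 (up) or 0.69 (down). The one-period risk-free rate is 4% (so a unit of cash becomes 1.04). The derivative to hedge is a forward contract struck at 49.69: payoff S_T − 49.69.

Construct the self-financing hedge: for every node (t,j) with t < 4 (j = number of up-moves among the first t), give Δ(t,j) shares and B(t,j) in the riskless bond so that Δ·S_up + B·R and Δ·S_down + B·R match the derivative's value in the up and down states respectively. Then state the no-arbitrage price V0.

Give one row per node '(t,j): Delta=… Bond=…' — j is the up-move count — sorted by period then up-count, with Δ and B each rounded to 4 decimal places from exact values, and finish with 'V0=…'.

(0,0): Delta=1.0000 Bond=-42.4752
(1,0): Delta=1.0000 Bond=-44.1742
(1,1): Delta=1.0000 Bond=-44.1742
(2,0): Delta=1.0000 Bond=-45.9412
(2,1): Delta=1.0000 Bond=-45.9412
(2,2): Delta=1.0000 Bond=-45.9412
(3,0): Delta=1.0000 Bond=-47.7788
(3,1): Delta=1.0000 Bond=-47.7788
(3,2): Delta=1.0000 Bond=-47.7788
(3,3): Delta=1.0000 Bond=-47.7788
V0=96.5248

Since d<R<u, set p* = (R−d)/(u−d) = 0.9211; price each node as the discounted p*-expectation of its children.
At expiry t=4: V(4,0)=-18.1827, V(4,1)=-0.8309, V(4,2)=26.0771, V(4,3)=67.8039, V(4,4)=132.5106
Node (3,0) S=45.6628: V=(p*·-0.8309+(1−p*)·-18.1827)/1.04=-2.1161; Δ=(-0.8309−-18.1827)/(48.8591−31.5073)=1.0000; B=V−Δ·S=-47.7788
Node (3,1) S=70.8104: V=(p*·26.0771+(1−p*)·-0.8309)/1.04=23.0315; Δ=(26.0771−-0.8309)/(75.7671−48.8591)=1.0000; B=V−Δ·S=-47.7788
Node (3,2) S=109.8074: V=(p*·67.8039+(1−p*)·26.0771)/1.04=62.0285; Δ=(67.8039−26.0771)/(117.4939−75.7671)=1.0000; B=V−Δ·S=-47.7788
Node (3,3) S=170.2810: V=(p*·132.5106+(1−p*)·67.8039)/1.04=122.5021; Δ=(132.5106−67.8039)/(182.2006−117.4939)=1.0000; B=V−Δ·S=-47.7788
Node (2,0) S=66.1779: V=(p*·23.0315+(1−p*)·-2.1161)/1.04=20.2367; Δ=(23.0315−-2.1161)/(70.8104−45.6628)=1.0000; B=V−Δ·S=-45.9412
Node (2,1) S=102.6237: V=(p*·62.0285+(1−p*)·23.0315)/1.04=56.6825; Δ=(62.0285−23.0315)/(109.8074−70.8104)=1.0000; B=V−Δ·S=-45.9412
Node (2,2) S=159.1411: V=(p*·122.5021+(1−p*)·62.0285)/1.04=113.1999; Δ=(122.5021−62.0285)/(170.2810−109.8074)=1.0000; B=V−Δ·S=-45.9412
Node (1,0) S=95.9100: V=(p*·56.6825+(1−p*)·20.2367)/1.04=51.7358; Δ=(56.6825−20.2367)/(102.6237−66.1779)=1.0000; B=V−Δ·S=-44.1742
Node (1,1) S=148.7300: V=(p*·113.1999+(1−p*)·56.6825)/1.04=104.5558; Δ=(113.1999−56.6825)/(159.1411−102.6237)=1.0000; B=V−Δ·S=-44.1742
Node (0,0) S=139.0000: V=(p*·104.5558+(1−p*)·51.7358)/1.04=96.5248; Δ=(104.5558−51.7358)/(148.7300−95.9100)=1.0000; B=V−Δ·S=-42.4752
Root portfolio cost Δ·139+B reproduces V0=96.5248.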